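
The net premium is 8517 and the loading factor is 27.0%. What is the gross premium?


Gross = net * (1 + loading)
= 8517 * (1 + 0.27)
= 8517 * 1.27
= 10816.59


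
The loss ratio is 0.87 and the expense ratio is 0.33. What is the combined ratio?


Combined ratio = loss ratio + expense ratio
= 0.87 + 0.33
= 1.2


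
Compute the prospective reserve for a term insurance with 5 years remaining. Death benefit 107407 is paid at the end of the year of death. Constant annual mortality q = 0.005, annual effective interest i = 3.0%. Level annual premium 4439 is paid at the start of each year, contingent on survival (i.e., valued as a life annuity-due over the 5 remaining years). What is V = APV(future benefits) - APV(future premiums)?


v = 1/(1+i) = 0.970874
APV(future benefits) per unit = sum_{k=0}^{4} k_p_x * q * v^(k+1) = 0.022677
APV(future benefits) = 107407 * 0.022677 = 2435.7124
Life annuity-due factor ä_{x:5} = sum_{k=0}^{4} k_p_x * v^k = 4.671546
APV(future premiums) = 4439 * 4.671546 = 20736.9932
V = 2435.7124 - 20736.9932
= -18301.2808


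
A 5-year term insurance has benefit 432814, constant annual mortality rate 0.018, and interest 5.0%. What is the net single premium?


NSP = benefit * sum_{k=0}^{n-1} k_p_x * q * v^(k+1)
With constant q=0.018, v=0.952381
Sum = 0.075308
NSP = 432814 * 0.075308
= 32594.4667


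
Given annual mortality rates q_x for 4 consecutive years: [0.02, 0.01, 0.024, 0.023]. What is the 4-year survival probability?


p_k = 1 - q_k for each year
Survival = product of (1 - q_k)
= 0.98 * 0.99 * 0.976 * 0.977
= 0.9251


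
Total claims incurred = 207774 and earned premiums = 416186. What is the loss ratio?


Loss ratio = claims / premiums
= 207774 / 416186
= 0.4992


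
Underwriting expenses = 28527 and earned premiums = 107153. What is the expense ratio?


Expense ratio = expenses / premiums
= 28527 / 107153
= 0.2662


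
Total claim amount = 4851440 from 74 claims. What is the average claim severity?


severity = total / number
= 4851440 / 74
= 65560.0


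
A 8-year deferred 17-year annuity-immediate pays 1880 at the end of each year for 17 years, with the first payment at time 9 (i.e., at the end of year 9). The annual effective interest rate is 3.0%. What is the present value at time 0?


PV at time 8 of the 17-year annuity-immediate:
a_n = 1880 * (1-(1+0.03)^(-17))/0.03 = 24752.3027
Discount back 8 years to time 0:
PV = 24752.3027 * (1+0.03)^(-8)
= 24752.3027 * 0.789409
= 19539.6963


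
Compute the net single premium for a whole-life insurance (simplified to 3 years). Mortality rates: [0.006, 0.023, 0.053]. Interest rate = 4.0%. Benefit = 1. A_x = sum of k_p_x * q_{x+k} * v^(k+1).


v = 0.961538
Year 0: k_p_x=1.0, q=0.006, term=0.005769
Year 1: k_p_x=0.994, q=0.023, term=0.021137
Year 2: k_p_x=0.971138, q=0.053, term=0.045757
A_x = 0.0727


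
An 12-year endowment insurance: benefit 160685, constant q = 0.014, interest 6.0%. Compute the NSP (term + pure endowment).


Term component = 17643.5788
Pure endowment = 12_p_x * v^12 * benefit = 0.844351 * 0.496969 * 160685 = 67426.0834
NSP = 85069.6622


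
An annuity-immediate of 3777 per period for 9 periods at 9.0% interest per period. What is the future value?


FV = PMT * ((1+i)^n - 1) / i
= 3777 * ((1.09)^9 - 1) / 0.09
= 3777 * (2.171893 - 1) / 0.09
= 49180.4546


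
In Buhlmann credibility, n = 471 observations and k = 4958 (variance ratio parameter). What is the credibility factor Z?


Z = n / (n + k)
= 471 / (471 + 4958)
= 471 / 5429
= 0.0868


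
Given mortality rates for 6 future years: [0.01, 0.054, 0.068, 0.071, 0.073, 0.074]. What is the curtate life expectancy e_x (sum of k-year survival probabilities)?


e_x = sum_{k=1}^{n} k_p_x
k_p_x values:
  1_p_x = 0.99
  2_p_x = 0.93654
  3_p_x = 0.872855
  4_p_x = 0.810883
  5_p_x = 0.751688
  6_p_x = 0.696063
e_x = 5.058


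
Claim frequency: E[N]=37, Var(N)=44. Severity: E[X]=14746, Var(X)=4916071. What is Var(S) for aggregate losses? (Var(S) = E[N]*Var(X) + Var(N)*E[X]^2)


Var(S) = E[N]*Var(X) + Var(N)*E[X]^2
= 37*4916071 + 44*14746^2
= 181894627 + 9567558704
= 9.7495e+09


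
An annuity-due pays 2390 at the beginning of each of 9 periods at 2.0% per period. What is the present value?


PV_due = PMT * (1-(1+i)^(-n))/i * (1+i)
PV_immediate = 19507.7457
PV_due = 19507.7457 * 1.02
= 19897.9006


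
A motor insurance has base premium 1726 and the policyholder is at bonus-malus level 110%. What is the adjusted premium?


adjusted = base * BM_level / 100
= 1726 * 110 / 100
= 1726 * 1.1
= 1898.6


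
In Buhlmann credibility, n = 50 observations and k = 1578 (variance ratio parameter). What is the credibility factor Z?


Z = n / (n + k)
= 50 / (50 + 1578)
= 50 / 1628
= 0.0307


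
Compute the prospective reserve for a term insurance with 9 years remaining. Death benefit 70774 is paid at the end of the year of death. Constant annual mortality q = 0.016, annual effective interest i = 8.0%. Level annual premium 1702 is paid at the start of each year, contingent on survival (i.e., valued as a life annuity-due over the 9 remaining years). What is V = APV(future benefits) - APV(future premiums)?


v = 1/(1+i) = 0.925926
APV(future benefits) per unit = sum_{k=0}^{8} k_p_x * q * v^(k+1) = 0.094557
APV(future benefits) = 70774 * 0.094557 = 6692.2083
Life annuity-due factor ä_{x:9} = sum_{k=0}^{8} k_p_x * v^k = 6.382627
APV(future premiums) = 1702 * 6.382627 = 10863.2315
V = 6692.2083 - 10863.2315
= -4171.0232


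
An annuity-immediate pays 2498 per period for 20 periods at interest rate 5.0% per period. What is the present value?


PV = PMT * (1 - (1+i)^(-n)) / i
= 2498 * (1 - (1+0.05)^(-20)) / 0.05
= 2498 * (1 - 0.376889) / 0.05
= 2498 * 12.46221
= 31130.6014


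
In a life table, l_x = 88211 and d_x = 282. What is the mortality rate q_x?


q_x = d_x / l_x
= 282 / 88211
= 0.0032


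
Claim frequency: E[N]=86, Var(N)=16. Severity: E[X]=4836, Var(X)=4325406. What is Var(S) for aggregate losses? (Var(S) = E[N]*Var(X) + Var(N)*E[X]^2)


Var(S) = E[N]*Var(X) + Var(N)*E[X]^2
= 86*4325406 + 16*4836^2
= 371984916 + 374190336
= 7.4618e+08


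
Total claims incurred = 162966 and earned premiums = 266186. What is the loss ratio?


Loss ratio = claims / premiums
= 162966 / 266186
= 0.6122


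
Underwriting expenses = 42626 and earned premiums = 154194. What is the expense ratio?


Expense ratio = expenses / premiums
= 42626 / 154194
= 0.2764


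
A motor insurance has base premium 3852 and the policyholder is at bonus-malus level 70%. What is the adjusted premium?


adjusted = base * BM_level / 100
= 3852 * 70 / 100
= 3852 * 0.7
= 2696.4


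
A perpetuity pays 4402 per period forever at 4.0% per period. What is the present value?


PV = PMT / i
= 4402 / 0.04
= 110050.0


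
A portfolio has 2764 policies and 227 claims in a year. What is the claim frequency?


frequency = claims / policies
= 227 / 2764
= 0.0821


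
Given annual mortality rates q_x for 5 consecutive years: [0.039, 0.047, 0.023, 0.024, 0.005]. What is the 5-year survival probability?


p_k = 1 - q_k for each year
Survival = product of (1 - q_k)
= 0.961 * 0.953 * 0.977 * 0.976 * 0.995
= 0.8689


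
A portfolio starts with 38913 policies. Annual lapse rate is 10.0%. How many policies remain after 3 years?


remaining = initial * (1 - lapse)^years
= 38913 * (1 - 0.1)^3
= 38913 * 0.729
= 28367.577


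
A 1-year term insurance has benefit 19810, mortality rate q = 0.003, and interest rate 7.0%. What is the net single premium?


NSP = benefit * q * v
v = 1/(1+i) = 0.934579
NSP = 19810 * 0.003 * 0.934579
= 55.5421


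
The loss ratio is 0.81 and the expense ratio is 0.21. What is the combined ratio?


Combined ratio = loss ratio + expense ratio
= 0.81 + 0.21
= 1.02


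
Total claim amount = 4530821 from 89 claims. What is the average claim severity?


severity = total / number
= 4530821 / 89
= 50908.1011


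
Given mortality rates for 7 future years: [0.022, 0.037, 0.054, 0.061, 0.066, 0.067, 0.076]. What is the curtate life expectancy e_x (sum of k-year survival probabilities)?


e_x = sum_{k=1}^{n} k_p_x
k_p_x values:
  1_p_x = 0.978
  2_p_x = 0.941814
  3_p_x = 0.890956
  4_p_x = 0.836608
  5_p_x = 0.781392
  6_p_x = 0.729038
  7_p_x = 0.673631
e_x = 5.8314


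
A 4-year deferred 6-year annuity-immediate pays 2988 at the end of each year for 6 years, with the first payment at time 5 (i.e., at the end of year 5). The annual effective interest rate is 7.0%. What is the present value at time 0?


PV at time 4 of the 6-year annuity-immediate:
a_n = 2988 * (1-(1+0.07)^(-6))/0.07 = 14242.4205
Discount back 4 years to time 0:
PV = 14242.4205 * (1+0.07)^(-4)
= 14242.4205 * 0.762895
= 10865.4744


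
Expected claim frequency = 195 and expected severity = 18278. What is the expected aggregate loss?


E[S] = E[N] * E[X]
= 195 * 18278
= 3.5642e+06


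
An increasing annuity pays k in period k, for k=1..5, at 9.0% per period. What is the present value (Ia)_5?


(Ia)_n = sum_{k=1}^{n} k * v^k, v = 1/(1+i)
v = 0.917431
Sum computed term by term:
(Ia)_5 = 11.0007


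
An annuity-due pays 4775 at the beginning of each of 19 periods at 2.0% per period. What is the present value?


PV_due = PMT * (1-(1+i)^(-n))/i * (1+i)
PV_immediate = 74864.6561
PV_due = 74864.6561 * 1.02
= 76361.9492


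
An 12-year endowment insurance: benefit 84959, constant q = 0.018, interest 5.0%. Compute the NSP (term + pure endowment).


Term component = 12418.9203
Pure endowment = 12_p_x * v^12 * benefit = 0.804151 * 0.556837 * 84959 = 38043.0788
NSP = 50461.9991


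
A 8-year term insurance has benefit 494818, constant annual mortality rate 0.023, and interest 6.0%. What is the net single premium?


NSP = benefit * sum_{k=0}^{n-1} k_p_x * q * v^(k+1)
With constant q=0.023, v=0.943396
Sum = 0.132778
NSP = 494818 * 0.132778
= 65700.7118


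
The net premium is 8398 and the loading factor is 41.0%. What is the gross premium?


Gross = net * (1 + loading)
= 8398 * (1 + 0.41)
= 8398 * 1.41
= 11841.18


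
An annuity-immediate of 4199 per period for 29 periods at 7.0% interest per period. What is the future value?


FV = PMT * ((1+i)^n - 1) / i
= 4199 * ((1.07)^29 - 1) / 0.07
= 4199 * (7.114257 - 1) / 0.07
= 366768.0764


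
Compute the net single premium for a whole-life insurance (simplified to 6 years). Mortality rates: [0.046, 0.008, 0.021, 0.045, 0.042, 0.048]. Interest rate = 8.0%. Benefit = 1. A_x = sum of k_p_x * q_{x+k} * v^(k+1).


v = 0.925926
Year 0: k_p_x=1.0, q=0.046, term=0.042593
Year 1: k_p_x=0.954, q=0.008, term=0.006543
Year 2: k_p_x=0.946368, q=0.021, term=0.015776
Year 3: k_p_x=0.926494, q=0.045, term=0.030645
Year 4: k_p_x=0.884802, q=0.042, term=0.025292
Year 5: k_p_x=0.84764, q=0.048, term=0.02564
A_x = 0.1465


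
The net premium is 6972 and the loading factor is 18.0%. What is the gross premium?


Gross = net * (1 + loading)
= 6972 * (1 + 0.18)
= 6972 * 1.18
= 8226.96


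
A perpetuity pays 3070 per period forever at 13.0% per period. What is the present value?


PV = PMT / i
= 3070 / 0.13
= 23615.3846


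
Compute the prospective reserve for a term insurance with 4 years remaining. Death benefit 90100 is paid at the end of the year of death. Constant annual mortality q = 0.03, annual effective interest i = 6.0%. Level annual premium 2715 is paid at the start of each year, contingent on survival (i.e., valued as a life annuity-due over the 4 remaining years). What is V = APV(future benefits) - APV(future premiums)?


v = 1/(1+i) = 0.943396
APV(future benefits) per unit = sum_{k=0}^{3} k_p_x * q * v^(k+1) = 0.099588
APV(future benefits) = 90100 * 0.099588 = 8972.9141
Life annuity-due factor ä_{x:4} = sum_{k=0}^{3} k_p_x * v^k = 3.51879
APV(future premiums) = 2715 * 3.51879 = 9553.5144
V = 8972.9141 - 9553.5144
= -580.6003


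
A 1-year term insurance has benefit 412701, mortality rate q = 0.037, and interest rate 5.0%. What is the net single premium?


NSP = benefit * q * v
v = 1/(1+i) = 0.952381
NSP = 412701 * 0.037 * 0.952381
= 14542.7971


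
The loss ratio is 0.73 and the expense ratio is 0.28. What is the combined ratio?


Combined ratio = loss ratio + expense ratio
= 0.73 + 0.28
= 1.01


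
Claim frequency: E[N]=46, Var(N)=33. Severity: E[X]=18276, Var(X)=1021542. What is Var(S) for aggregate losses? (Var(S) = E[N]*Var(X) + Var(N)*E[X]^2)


Var(S) = E[N]*Var(X) + Var(N)*E[X]^2
= 46*1021542 + 33*18276^2
= 46990932 + 11022401808
= 1.1069e+10


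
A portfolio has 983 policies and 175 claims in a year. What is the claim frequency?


frequency = claims / policies
= 175 / 983
= 0.178


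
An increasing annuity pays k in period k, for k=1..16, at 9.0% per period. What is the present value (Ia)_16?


(Ia)_n = sum_{k=1}^{n} k * v^k, v = 1/(1+i)
v = 0.917431
Sum computed term by term:
(Ia)_16 = 55.8975


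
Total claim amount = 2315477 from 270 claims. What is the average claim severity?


severity = total / number
= 2315477 / 270
= 8575.8407


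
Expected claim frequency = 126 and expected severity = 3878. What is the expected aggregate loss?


E[S] = E[N] * E[X]
= 126 * 3878
= 488628


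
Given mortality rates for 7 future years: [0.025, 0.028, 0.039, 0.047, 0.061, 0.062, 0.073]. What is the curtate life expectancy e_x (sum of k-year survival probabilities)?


e_x = sum_{k=1}^{n} k_p_x
k_p_x values:
  1_p_x = 0.975
  2_p_x = 0.9477
  3_p_x = 0.91074
  4_p_x = 0.867935
  5_p_x = 0.814991
  6_p_x = 0.764461
  7_p_x = 0.708656
e_x = 5.9895


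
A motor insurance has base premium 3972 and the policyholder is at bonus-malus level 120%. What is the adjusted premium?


adjusted = base * BM_level / 100
= 3972 * 120 / 100
= 3972 * 1.2
= 4766.4


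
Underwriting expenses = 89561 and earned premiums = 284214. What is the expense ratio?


Expense ratio = expenses / premiums
= 89561 / 284214
= 0.3151


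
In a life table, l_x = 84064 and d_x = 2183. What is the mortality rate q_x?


q_x = d_x / l_x
= 2183 / 84064
= 0.026


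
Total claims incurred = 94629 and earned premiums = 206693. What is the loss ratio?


Loss ratio = claims / premiums
= 94629 / 206693
= 0.4578


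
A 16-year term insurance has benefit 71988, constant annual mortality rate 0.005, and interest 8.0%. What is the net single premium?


NSP = benefit * sum_{k=0}^{n-1} k_p_x * q * v^(k+1)
With constant q=0.005, v=0.925926
Sum = 0.042977
NSP = 71988 * 0.042977
= 3093.8122


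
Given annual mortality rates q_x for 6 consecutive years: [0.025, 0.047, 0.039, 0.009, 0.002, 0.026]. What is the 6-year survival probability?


p_k = 1 - q_k for each year
Survival = product of (1 - q_k)
= 0.975 * 0.953 * 0.961 * 0.991 * 0.998 * 0.974
= 0.8602


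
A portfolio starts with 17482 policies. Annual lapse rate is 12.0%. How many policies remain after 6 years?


remaining = initial * (1 - lapse)^years
= 17482 * (1 - 0.12)^6
= 17482 * 0.464404
= 8118.7122


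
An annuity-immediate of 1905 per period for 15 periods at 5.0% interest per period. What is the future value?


FV = PMT * ((1+i)^n - 1) / i
= 1905 * ((1.05)^15 - 1) / 0.05
= 1905 * (2.078928 - 1) / 0.05
= 41107.1636


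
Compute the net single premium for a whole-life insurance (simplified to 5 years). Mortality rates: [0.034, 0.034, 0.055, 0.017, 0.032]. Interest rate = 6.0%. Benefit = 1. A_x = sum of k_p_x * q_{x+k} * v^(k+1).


v = 0.943396
Year 0: k_p_x=1.0, q=0.034, term=0.032075
Year 1: k_p_x=0.966, q=0.034, term=0.029231
Year 2: k_p_x=0.933156, q=0.055, term=0.043092
Year 3: k_p_x=0.881832, q=0.017, term=0.011874
Year 4: k_p_x=0.866841, q=0.032, term=0.020728
A_x = 0.137


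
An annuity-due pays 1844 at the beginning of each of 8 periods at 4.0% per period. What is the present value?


PV_due = PMT * (1-(1+i)^(-n))/i * (1+i)
PV_immediate = 12415.1815
PV_due = 12415.1815 * 1.04
= 12911.7888


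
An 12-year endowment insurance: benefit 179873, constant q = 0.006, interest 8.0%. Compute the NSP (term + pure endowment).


Term component = 7912.9919
Pure endowment = 12_p_x * v^12 * benefit = 0.930329 * 0.397114 * 179873 = 66453.4488
NSP = 74366.4408


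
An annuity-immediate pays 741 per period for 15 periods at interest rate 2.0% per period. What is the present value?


PV = PMT * (1 - (1+i)^(-n)) / i
= 741 * (1 - (1+0.02)^(-15)) / 0.02
= 741 * (1 - 0.743015) / 0.02
= 741 * 12.849264
= 9521.3043


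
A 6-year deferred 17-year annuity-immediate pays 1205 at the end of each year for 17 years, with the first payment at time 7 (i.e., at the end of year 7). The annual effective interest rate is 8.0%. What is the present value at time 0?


PV at time 6 of the 17-year annuity-immediate:
a_n = 1205 * (1-(1+0.08)^(-17))/0.08 = 10991.5739
Discount back 6 years to time 0:
PV = 10991.5739 * (1+0.08)^(-6)
= 10991.5739 * 0.63017
= 6926.556


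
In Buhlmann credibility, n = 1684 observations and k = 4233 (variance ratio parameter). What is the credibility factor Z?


Z = n / (n + k)
= 1684 / (1684 + 4233)
= 1684 / 5917
= 0.2846


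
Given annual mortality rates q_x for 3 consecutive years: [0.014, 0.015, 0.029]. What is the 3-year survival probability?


p_k = 1 - q_k for each year
Survival = product of (1 - q_k)
= 0.986 * 0.985 * 0.971
= 0.943


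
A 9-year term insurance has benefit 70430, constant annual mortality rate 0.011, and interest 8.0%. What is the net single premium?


NSP = benefit * sum_{k=0}^{n-1} k_p_x * q * v^(k+1)
With constant q=0.011, v=0.925926
Sum = 0.066139
NSP = 70430 * 0.066139
= 4658.1843


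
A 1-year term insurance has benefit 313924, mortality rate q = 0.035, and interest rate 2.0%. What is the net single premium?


NSP = benefit * q * v
v = 1/(1+i) = 0.980392
NSP = 313924 * 0.035 * 0.980392
= 10771.902


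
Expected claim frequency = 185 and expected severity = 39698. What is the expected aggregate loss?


E[S] = E[N] * E[X]
= 185 * 39698
= 7.3441e+06


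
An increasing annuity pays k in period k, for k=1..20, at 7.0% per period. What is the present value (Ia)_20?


(Ia)_n = sum_{k=1}^{n} k * v^k, v = 1/(1+i)
v = 0.934579
Sum computed term by term:
(Ia)_20 = 88.1031


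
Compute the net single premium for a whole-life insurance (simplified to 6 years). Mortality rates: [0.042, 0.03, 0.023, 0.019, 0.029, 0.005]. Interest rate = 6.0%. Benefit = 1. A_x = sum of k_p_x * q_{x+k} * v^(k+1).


v = 0.943396
Year 0: k_p_x=1.0, q=0.042, term=0.039623
Year 1: k_p_x=0.958, q=0.03, term=0.025578
Year 2: k_p_x=0.92926, q=0.023, term=0.017945
Year 3: k_p_x=0.907887, q=0.019, term=0.013663
Year 4: k_p_x=0.890637, q=0.029, term=0.019301
Year 5: k_p_x=0.864809, q=0.005, term=0.003048
A_x = 0.1192


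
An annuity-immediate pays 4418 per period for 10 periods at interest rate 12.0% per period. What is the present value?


PV = PMT * (1 - (1+i)^(-n)) / i
= 4418 * (1 - (1+0.12)^(-10)) / 0.12
= 4418 * (1 - 0.321973) / 0.12
= 4418 * 5.650223
= 24962.6853


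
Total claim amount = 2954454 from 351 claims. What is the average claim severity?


severity = total / number
= 2954454 / 351
= 8417.2479


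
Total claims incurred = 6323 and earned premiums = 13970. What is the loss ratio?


Loss ratio = claims / premiums
= 6323 / 13970
= 0.4526


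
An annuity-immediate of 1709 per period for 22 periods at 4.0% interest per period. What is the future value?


FV = PMT * ((1+i)^n - 1) / i
= 1709 * ((1.04)^22 - 1) / 0.04
= 1709 * (2.369919 - 1) / 0.04
= 58529.7804


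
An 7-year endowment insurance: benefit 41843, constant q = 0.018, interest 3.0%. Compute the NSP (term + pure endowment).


Term component = 4456.1031
Pure endowment = 7_p_x * v^7 * benefit = 0.880604 * 0.813092 * 41843 = 29960.0584
NSP = 34416.1615


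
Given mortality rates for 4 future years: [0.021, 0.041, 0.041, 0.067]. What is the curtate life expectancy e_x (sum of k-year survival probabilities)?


e_x = sum_{k=1}^{n} k_p_x
k_p_x values:
  1_p_x = 0.979
  2_p_x = 0.938861
  3_p_x = 0.900368
  4_p_x = 0.840043
e_x = 3.6583


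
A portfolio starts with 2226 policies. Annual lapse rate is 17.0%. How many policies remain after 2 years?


remaining = initial * (1 - lapse)^years
= 2226 * (1 - 0.17)^2
= 2226 * 0.6889
= 1533.4914


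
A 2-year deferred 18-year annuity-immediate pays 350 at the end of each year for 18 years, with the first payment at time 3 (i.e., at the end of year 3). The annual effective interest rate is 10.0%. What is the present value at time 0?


PV at time 2 of the 18-year annuity-immediate:
a_n = 350 * (1-(1+0.1)^(-18))/0.1 = 2870.4942
Discount back 2 years to time 0:
PV = 2870.4942 * (1+0.1)^(-2)
= 2870.4942 * 0.826446
= 2372.3093


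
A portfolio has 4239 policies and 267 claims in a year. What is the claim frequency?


frequency = claims / policies
= 267 / 4239
= 0.063


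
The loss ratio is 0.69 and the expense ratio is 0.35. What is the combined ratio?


Combined ratio = loss ratio + expense ratio
= 0.69 + 0.35
= 1.04


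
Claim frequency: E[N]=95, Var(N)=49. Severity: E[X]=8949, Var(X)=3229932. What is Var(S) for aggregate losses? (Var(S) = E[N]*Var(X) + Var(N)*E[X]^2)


Var(S) = E[N]*Var(X) + Var(N)*E[X]^2
= 95*3229932 + 49*8949^2
= 306843540 + 3924145449
= 4.2310e+09


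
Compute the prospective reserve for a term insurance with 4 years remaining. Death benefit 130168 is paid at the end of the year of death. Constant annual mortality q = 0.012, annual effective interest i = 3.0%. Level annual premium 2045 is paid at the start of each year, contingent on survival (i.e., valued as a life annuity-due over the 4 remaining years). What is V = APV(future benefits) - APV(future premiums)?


v = 1/(1+i) = 0.970874
APV(future benefits) per unit = sum_{k=0}^{3} k_p_x * q * v^(k+1) = 0.043828
APV(future benefits) = 130168 * 0.043828 = 5705.0329
Life annuity-due factor ä_{x:4} = sum_{k=0}^{3} k_p_x * v^k = 3.761923
APV(future premiums) = 2045 * 3.761923 = 7693.1325
V = 5705.0329 - 7693.1325
= -1988.0996


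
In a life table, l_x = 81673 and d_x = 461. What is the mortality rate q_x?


q_x = d_x / l_x
= 461 / 81673
= 0.0056


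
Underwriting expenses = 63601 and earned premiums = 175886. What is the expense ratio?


Expense ratio = expenses / premiums
= 63601 / 175886
= 0.3616


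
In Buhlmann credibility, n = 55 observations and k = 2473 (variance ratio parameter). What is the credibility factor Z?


Z = n / (n + k)
= 55 / (55 + 2473)
= 55 / 2528
= 0.0218


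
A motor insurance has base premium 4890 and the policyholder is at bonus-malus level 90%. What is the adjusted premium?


adjusted = base * BM_level / 100
= 4890 * 90 / 100
= 4890 * 0.9
= 4401.0


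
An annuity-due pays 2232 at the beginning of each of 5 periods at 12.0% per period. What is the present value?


PV_due = PMT * (1-(1+i)^(-n))/i * (1+i)
PV_immediate = 8045.8605
PV_due = 8045.8605 * 1.12
= 9011.3637


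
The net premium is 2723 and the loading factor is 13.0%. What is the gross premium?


Gross = net * (1 + loading)
= 2723 * (1 + 0.13)
= 2723 * 1.13
= 3076.99


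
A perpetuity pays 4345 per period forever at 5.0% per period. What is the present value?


PV = PMT / i
= 4345 / 0.05
= 86900.0


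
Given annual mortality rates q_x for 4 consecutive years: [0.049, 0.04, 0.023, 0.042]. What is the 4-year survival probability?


p_k = 1 - q_k for each year
Survival = product of (1 - q_k)
= 0.951 * 0.96 * 0.977 * 0.958
= 0.8545


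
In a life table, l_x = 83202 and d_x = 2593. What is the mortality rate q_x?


q_x = d_x / l_x
= 2593 / 83202
= 0.0312


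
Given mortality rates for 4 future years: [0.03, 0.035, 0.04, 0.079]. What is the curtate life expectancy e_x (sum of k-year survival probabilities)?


e_x = sum_{k=1}^{n} k_p_x
k_p_x values:
  1_p_x = 0.97
  2_p_x = 0.93605
  3_p_x = 0.898608
  4_p_x = 0.827618
e_x = 3.6323


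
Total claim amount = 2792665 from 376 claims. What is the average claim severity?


severity = total / number
= 2792665 / 376
= 7427.3005


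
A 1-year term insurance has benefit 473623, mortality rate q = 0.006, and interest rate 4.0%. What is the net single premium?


NSP = benefit * q * v
v = 1/(1+i) = 0.961538
NSP = 473623 * 0.006 * 0.961538
= 2732.4404


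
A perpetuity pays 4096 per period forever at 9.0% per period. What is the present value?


PV = PMT / i
= 4096 / 0.09
= 45511.1111


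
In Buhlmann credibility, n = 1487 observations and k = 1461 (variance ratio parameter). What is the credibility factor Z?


Z = n / (n + k)
= 1487 / (1487 + 1461)
= 1487 / 2948
= 0.5044


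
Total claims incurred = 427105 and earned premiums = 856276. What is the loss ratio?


Loss ratio = claims / premiums
= 427105 / 856276
= 0.4988


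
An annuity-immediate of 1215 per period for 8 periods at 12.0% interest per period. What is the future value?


FV = PMT * ((1+i)^n - 1) / i
= 1215 * ((1.12)^8 - 1) / 0.12
= 1215 * (2.475963 - 1) / 0.12
= 14944.1272


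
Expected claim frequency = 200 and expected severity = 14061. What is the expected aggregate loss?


E[S] = E[N] * E[X]
= 200 * 14061
= 2.8122e+06


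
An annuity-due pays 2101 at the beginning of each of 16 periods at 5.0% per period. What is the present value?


PV_due = PMT * (1-(1+i)^(-n))/i * (1+i)
PV_immediate = 22770.1538
PV_due = 22770.1538 * 1.05
= 23908.6615


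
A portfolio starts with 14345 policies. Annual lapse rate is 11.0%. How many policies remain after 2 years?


remaining = initial * (1 - lapse)^years
= 14345 * (1 - 0.11)^2
= 14345 * 0.7921
= 11362.6745


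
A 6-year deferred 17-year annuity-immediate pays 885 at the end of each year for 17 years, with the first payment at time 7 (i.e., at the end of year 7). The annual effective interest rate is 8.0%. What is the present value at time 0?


PV at time 6 of the 17-year annuity-immediate:
a_n = 885 * (1-(1+0.08)^(-17))/0.08 = 8072.6497
Discount back 6 years to time 0:
PV = 8072.6497 * (1+0.08)^(-6)
= 8072.6497 * 0.63017
= 5087.1387


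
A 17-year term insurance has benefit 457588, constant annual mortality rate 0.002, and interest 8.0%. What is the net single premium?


NSP = benefit * sum_{k=0}^{n-1} k_p_x * q * v^(k+1)
With constant q=0.002, v=0.925926
Sum = 0.018019
NSP = 457588 * 0.018019
= 8245.2294


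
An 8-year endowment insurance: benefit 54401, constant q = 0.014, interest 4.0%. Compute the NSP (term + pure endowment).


Term component = 4897.5646
Pure endowment = 8_p_x * v^8 * benefit = 0.893337 * 0.73069 * 54401 = 35510.3938
NSP = 40407.9583


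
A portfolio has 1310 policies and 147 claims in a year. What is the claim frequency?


frequency = claims / policies
= 147 / 1310
= 0.1122


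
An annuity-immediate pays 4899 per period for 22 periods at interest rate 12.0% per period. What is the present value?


PV = PMT * (1 - (1+i)^(-n)) / i
= 4899 * (1 - (1+0.12)^(-22)) / 0.12
= 4899 * (1 - 0.082643) / 0.12
= 4899 * 7.644646
= 37451.1195


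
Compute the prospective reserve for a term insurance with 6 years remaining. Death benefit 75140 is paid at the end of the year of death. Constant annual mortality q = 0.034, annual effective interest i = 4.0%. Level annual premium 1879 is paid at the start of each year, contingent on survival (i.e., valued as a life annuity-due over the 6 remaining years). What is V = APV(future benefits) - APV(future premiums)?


v = 1/(1+i) = 0.961538
APV(future benefits) per unit = sum_{k=0}^{5} k_p_x * q * v^(k+1) = 0.1644
APV(future benefits) = 75140 * 0.1644 = 12352.9967
Life annuity-due factor ä_{x:6} = sum_{k=0}^{5} k_p_x * v^k = 5.028698
APV(future premiums) = 1879 * 5.028698 = 9448.9236
V = 12352.9967 - 9448.9236
= 2904.0731


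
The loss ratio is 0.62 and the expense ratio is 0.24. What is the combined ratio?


Combined ratio = loss ratio + expense ratio
= 0.62 + 0.24
= 0.86


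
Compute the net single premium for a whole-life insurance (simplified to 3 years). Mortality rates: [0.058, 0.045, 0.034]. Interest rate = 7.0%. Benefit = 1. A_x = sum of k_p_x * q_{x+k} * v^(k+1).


v = 0.934579
Year 0: k_p_x=1.0, q=0.058, term=0.054206
Year 1: k_p_x=0.942, q=0.045, term=0.037025
Year 2: k_p_x=0.89961, q=0.034, term=0.024968
A_x = 0.1162


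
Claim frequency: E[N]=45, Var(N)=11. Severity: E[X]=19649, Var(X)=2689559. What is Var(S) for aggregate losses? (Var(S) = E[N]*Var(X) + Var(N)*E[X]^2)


Var(S) = E[N]*Var(X) + Var(N)*E[X]^2
= 45*2689559 + 11*19649^2
= 121030155 + 4246915211
= 4.3679e+09


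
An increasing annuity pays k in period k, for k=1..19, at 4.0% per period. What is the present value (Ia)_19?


(Ia)_n = sum_{k=1}^{n} k * v^k, v = 1/(1+i)
v = 0.961538
Sum computed term by term:
(Ia)_19 = 116.0273


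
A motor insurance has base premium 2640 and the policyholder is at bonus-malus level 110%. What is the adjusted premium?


adjusted = base * BM_level / 100
= 2640 * 110 / 100
= 2640 * 1.1
= 2904.0


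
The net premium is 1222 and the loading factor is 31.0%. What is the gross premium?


Gross = net * (1 + loading)
= 1222 * (1 + 0.31)
= 1222 * 1.31
= 1600.82


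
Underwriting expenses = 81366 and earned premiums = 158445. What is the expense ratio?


Expense ratio = expenses / premiums
= 81366 / 158445
= 0.5135


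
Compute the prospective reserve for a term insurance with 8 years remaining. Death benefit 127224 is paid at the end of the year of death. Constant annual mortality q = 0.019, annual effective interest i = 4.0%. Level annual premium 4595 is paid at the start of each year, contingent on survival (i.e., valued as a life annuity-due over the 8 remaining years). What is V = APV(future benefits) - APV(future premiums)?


v = 1/(1+i) = 0.961538
APV(future benefits) per unit = sum_{k=0}^{7} k_p_x * q * v^(k+1) = 0.120203
APV(future benefits) = 127224 * 0.120203 = 15292.749
Life annuity-due factor ä_{x:8} = sum_{k=0}^{7} k_p_x * v^k = 6.579551
APV(future premiums) = 4595 * 6.579551 = 30233.0365
V = 15292.749 - 30233.0365
= -14940.2875


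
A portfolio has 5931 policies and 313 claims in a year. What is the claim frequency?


frequency = claims / policies
= 313 / 5931
= 0.0528


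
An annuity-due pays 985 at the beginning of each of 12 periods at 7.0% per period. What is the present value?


PV_due = PMT * (1-(1+i)^(-n))/i * (1+i)
PV_immediate = 7823.546
PV_due = 7823.546 * 1.07
= 8371.1942


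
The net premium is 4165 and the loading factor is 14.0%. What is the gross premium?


Gross = net * (1 + loading)
= 4165 * (1 + 0.14)
= 4165 * 1.14
= 4748.1


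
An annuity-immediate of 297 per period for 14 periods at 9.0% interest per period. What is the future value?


FV = PMT * ((1+i)^n - 1) / i
= 297 * ((1.09)^14 - 1) / 0.09
= 297 * (3.341727 - 1) / 0.09
= 7727.6992


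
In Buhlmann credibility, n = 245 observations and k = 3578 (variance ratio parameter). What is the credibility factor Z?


Z = n / (n + k)
= 245 / (245 + 3578)
= 245 / 3823
= 0.0641


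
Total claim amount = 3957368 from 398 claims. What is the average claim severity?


severity = total / number
= 3957368 / 398
= 9943.1357


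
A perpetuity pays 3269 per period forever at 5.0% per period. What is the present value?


PV = PMT / i
= 3269 / 0.05
= 65380.0


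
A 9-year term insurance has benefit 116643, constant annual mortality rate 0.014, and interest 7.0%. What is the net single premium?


NSP = benefit * sum_{k=0}^{n-1} k_p_x * q * v^(k+1)
With constant q=0.014, v=0.934579
Sum = 0.086814
NSP = 116643 * 0.086814
= 10126.2977


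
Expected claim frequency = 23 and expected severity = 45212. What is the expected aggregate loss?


E[S] = E[N] * E[X]
= 23 * 45212
= 1.0399e+06


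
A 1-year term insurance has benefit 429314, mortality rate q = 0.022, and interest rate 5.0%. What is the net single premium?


NSP = benefit * q * v
v = 1/(1+i) = 0.952381
NSP = 429314 * 0.022 * 0.952381
= 8995.1505


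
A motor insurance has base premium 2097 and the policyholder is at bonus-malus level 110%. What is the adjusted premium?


adjusted = base * BM_level / 100
= 2097 * 110 / 100
= 2097 * 1.1
= 2306.7


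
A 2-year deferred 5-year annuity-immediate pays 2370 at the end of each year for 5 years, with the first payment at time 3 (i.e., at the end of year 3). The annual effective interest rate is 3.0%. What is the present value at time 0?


PV at time 2 of the 5-year annuity-immediate:
a_n = 2370 * (1-(1+0.03)^(-5))/0.03 = 10853.906
Discount back 2 years to time 0:
PV = 10853.906 * (1+0.03)^(-2)
= 10853.906 * 0.942596
= 10230.8474


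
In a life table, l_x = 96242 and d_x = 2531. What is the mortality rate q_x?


q_x = d_x / l_x
= 2531 / 96242
= 0.0263


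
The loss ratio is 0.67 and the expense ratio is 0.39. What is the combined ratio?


Combined ratio = loss ratio + expense ratio
= 0.67 + 0.39
= 1.06


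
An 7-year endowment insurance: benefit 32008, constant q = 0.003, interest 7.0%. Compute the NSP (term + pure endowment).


Term component = 513.2823
Pure endowment = 7_p_x * v^7 * benefit = 0.979188 * 0.62275 * 32008 = 19518.1298
NSP = 20031.4122


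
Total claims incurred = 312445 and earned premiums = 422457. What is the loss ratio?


Loss ratio = claims / premiums
= 312445 / 422457
= 0.7396


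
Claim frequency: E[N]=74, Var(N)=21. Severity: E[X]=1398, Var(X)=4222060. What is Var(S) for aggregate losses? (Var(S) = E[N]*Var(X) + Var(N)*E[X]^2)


Var(S) = E[N]*Var(X) + Var(N)*E[X]^2
= 74*4222060 + 21*1398^2
= 312432440 + 41042484
= 3.5347e+08


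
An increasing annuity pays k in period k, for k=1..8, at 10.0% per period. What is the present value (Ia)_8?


(Ia)_n = sum_{k=1}^{n} k * v^k, v = 1/(1+i)
v = 0.909091
Sum computed term by term:
(Ia)_8 = 21.3636


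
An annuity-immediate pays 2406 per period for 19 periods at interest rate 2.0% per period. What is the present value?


PV = PMT * (1 - (1+i)^(-n)) / i
= 2406 * (1 - (1+0.02)^(-19)) / 0.02
= 2406 * (1 - 0.686431) / 0.02
= 2406 * 15.678462
= 37722.3796


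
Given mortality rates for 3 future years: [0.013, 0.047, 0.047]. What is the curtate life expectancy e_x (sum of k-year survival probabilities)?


e_x = sum_{k=1}^{n} k_p_x
k_p_x values:
  1_p_x = 0.987
  2_p_x = 0.940611
  3_p_x = 0.896402
e_x = 2.824


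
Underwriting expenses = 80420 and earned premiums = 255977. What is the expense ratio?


Expense ratio = expenses / premiums
= 80420 / 255977
= 0.3142


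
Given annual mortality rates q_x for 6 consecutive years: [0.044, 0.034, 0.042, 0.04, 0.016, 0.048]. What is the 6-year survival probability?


p_k = 1 - q_k for each year
Survival = product of (1 - q_k)
= 0.956 * 0.966 * 0.958 * 0.96 * 0.984 * 0.952
= 0.7956


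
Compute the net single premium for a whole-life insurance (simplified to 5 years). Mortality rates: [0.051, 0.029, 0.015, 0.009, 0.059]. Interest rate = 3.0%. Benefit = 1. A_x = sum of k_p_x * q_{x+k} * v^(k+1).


v = 0.970874
Year 0: k_p_x=1.0, q=0.051, term=0.049515
Year 1: k_p_x=0.949, q=0.029, term=0.025941
Year 2: k_p_x=0.921479, q=0.015, term=0.012649
Year 3: k_p_x=0.907657, q=0.009, term=0.007258
Year 4: k_p_x=0.899488, q=0.059, term=0.045778
A_x = 0.1411


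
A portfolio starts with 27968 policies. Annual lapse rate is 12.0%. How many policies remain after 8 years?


remaining = initial * (1 - lapse)^years
= 27968 * (1 - 0.12)^8
= 27968 * 0.359635
= 10058.2584


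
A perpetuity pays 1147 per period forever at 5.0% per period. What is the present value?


PV = PMT / i
= 1147 / 0.05
= 22940.0


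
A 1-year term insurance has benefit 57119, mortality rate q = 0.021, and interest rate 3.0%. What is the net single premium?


NSP = benefit * q * v
v = 1/(1+i) = 0.970874
NSP = 57119 * 0.021 * 0.970874
= 1164.5621


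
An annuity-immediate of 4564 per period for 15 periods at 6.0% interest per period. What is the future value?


FV = PMT * ((1+i)^n - 1) / i
= 4564 * ((1.06)^15 - 1) / 0.06
= 4564 * (2.396558 - 1) / 0.06
= 106231.5266


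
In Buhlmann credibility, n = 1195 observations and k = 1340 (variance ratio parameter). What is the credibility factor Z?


Z = n / (n + k)
= 1195 / (1195 + 1340)
= 1195 / 2535
= 0.4714


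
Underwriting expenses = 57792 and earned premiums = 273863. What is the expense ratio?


Expense ratio = expenses / premiums
= 57792 / 273863
= 0.211


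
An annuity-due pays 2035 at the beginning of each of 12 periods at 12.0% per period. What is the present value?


PV_due = PMT * (1-(1+i)^(-n))/i * (1+i)
PV_immediate = 12605.5515
PV_due = 12605.5515 * 1.12
= 14118.2177


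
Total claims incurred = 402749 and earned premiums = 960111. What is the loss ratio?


Loss ratio = claims / premiums
= 402749 / 960111
= 0.4195


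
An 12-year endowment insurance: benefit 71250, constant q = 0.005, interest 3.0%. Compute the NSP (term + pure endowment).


Term component = 3456.2836
Pure endowment = 12_p_x * v^12 * benefit = 0.941623 * 0.70138 * 71250 = 47056.0145
NSP = 50512.2982


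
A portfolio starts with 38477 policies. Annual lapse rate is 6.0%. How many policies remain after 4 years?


remaining = initial * (1 - lapse)^years
= 38477 * (1 - 0.06)^4
= 38477 * 0.780749
= 30040.8777


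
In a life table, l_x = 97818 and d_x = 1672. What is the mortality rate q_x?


q_x = d_x / l_x
= 1672 / 97818
= 0.0171


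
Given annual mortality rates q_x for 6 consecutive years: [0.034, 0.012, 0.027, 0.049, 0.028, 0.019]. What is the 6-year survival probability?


p_k = 1 - q_k for each year
Survival = product of (1 - q_k)
= 0.966 * 0.988 * 0.973 * 0.951 * 0.972 * 0.981
= 0.8421


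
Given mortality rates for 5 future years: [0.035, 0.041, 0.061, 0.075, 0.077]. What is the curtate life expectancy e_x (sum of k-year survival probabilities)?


e_x = sum_{k=1}^{n} k_p_x
k_p_x values:
  1_p_x = 0.965
  2_p_x = 0.925435
  3_p_x = 0.868983
  4_p_x = 0.80381
  5_p_x = 0.741916
e_x = 4.3051


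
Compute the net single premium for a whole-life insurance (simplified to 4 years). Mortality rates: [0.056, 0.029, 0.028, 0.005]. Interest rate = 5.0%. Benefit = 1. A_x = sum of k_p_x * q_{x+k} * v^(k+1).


v = 0.952381
Year 0: k_p_x=1.0, q=0.056, term=0.053333
Year 1: k_p_x=0.944, q=0.029, term=0.024831
Year 2: k_p_x=0.916624, q=0.028, term=0.022171
Year 3: k_p_x=0.890959, q=0.005, term=0.003665
A_x = 0.104


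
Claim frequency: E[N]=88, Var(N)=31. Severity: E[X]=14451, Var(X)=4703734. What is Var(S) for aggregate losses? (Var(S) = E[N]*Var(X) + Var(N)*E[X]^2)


Var(S) = E[N]*Var(X) + Var(N)*E[X]^2
= 88*4703734 + 31*14451^2
= 413928592 + 6473773431
= 6.8877e+09


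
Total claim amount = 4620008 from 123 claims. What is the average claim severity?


severity = total / number
= 4620008 / 123
= 37561.0407


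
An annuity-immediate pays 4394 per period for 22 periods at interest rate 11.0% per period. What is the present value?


PV = PMT * (1 - (1+i)^(-n)) / i
= 4394 * (1 - (1+0.11)^(-22)) / 0.11
= 4394 * (1 - 0.100669) / 0.11
= 4394 * 8.175739
= 35924.1975


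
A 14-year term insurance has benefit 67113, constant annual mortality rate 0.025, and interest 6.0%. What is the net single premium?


NSP = benefit * sum_{k=0}^{n-1} k_p_x * q * v^(k+1)
With constant q=0.025, v=0.943396
Sum = 0.202853
NSP = 67113 * 0.202853
= 13614.0591


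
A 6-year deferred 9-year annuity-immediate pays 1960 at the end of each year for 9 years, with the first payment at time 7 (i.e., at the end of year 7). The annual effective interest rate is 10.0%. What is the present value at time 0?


PV at time 6 of the 9-year annuity-immediate:
a_n = 1960 * (1-(1+0.1)^(-9))/0.1 = 11287.6867
Discount back 6 years to time 0:
PV = 11287.6867 * (1+0.1)^(-6)
= 11287.6867 * 0.564474
= 6371.6049
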